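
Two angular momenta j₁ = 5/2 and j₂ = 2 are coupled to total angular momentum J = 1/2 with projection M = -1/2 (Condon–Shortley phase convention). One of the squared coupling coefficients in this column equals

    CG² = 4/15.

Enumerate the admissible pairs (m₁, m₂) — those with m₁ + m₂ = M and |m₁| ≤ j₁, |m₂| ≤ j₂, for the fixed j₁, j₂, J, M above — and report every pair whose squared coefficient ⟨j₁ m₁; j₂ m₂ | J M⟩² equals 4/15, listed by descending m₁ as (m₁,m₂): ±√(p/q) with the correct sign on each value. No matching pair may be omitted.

(-3/2,1): −√(4/15)

Admissible pairs with m₁+m₂ = M = -1/2: (-5/2,2), (-3/2,1), (-1/2,0), (1/2,-1), (3/2,-2)
  (m₁,m₂)=(3/2,-2): CG² = 1/15, CG = +√(1/15)
  (m₁,m₂)=(1/2,-1): CG² = 2/15, CG = −√(2/15)
  (m₁,m₂)=(-1/2,0): CG² = 1/5, CG = +√(1/5)
  (m₁,m₂)=(-3/2,1): CG² = 4/15, CG = −√(4/15)   ← matches the target
  (m₁,m₂)=(-5/2,2): CG² = 1/3, CG = +√(1/3)
Pairs with CG² = 4/15: (-3/2,1): −√(4/15)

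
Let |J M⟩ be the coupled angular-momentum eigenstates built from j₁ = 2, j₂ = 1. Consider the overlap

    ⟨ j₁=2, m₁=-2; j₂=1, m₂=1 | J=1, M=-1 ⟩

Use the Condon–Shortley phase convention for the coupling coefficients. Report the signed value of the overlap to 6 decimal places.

+0.774597  (= +√(3/5))

triangle: 2!*2!*0!/5! = 4/120
(j±m)!: 0!*4!*2!*0!*0!*2! = 96
prefactor² = (2J+1)*Δ*N² = 48/5
  k=2: +1/(2!*0!*2!*0!*0!*0!) = 1/4
Σ = 1/4  ⇒  CG² = 48/5*(1/4)² = 3/5
CG = +√(3/5) = +0.774597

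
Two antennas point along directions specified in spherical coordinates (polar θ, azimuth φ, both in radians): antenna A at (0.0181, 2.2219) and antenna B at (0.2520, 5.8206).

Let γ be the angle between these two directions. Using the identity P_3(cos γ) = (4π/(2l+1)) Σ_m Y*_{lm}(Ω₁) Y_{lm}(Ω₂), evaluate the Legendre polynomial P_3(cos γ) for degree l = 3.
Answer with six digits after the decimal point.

Addition theorem: P_3(cos γ) = (4π/7) Σ_m Y*_{lm}(Ω₁) Y_{lm}(Ω₂), m = −3…3:
  [-3]  conj(Y_{3,-3})(Ω₁) = 0.00000 + 0.00000j ; Y_{3,-3}(Ω₂) = 0.00118 + 0.00636j ; Δ = -0.00000 + 0.00000j
  [-2]  conj(Y_{3,-2})(Ω₁) = -0.00009 - 0.00032j ; Y_{3,-2}(Ω₂) = 0.03702 + 0.04915j ; Δ = 0.00001 - 0.00002j
  [-1]  conj(Y_{3,-1})(Ω₁) = -0.01417 + 0.01860j ; Y_{3,-1}(Ω₂) = 0.26604 + 0.13266j ; Δ = -0.00624 + 0.00307j
  [+0]  conj(Y_{3,0})(Ω₁) = 0.74562 + 0.00000j ; Y_{3,0}(Ω₂) = 0.61044 + 0.00000j ; Δ = 0.45516 + 0.00000j
  [+1]  conj(Y_{3,1})(Ω₁) = 0.01417 + 0.01860j ; Y_{3,1}(Ω₂) = -0.26604 + 0.13266j ; Δ = -0.00624 - 0.00307j
  [+2]  conj(Y_{3,2})(Ω₁) = -0.00009 + 0.00032j ; Y_{3,2}(Ω₂) = 0.03702 - 0.04915j ; Δ = 0.00001 + 0.00002j
  [+3]  conj(Y_{3,3})(Ω₁) = -0.00000 + 0.00000j ; Y_{3,3}(Ω₂) = -0.00118 + 0.00636j ; Δ = -0.00000 - 0.00000j
Total Σ_m = 0.44270 + 0.00000j. Multiply by 1.795196: 0.79474 + 0.00000j. P_3(cos γ) = 0.794739

0.794739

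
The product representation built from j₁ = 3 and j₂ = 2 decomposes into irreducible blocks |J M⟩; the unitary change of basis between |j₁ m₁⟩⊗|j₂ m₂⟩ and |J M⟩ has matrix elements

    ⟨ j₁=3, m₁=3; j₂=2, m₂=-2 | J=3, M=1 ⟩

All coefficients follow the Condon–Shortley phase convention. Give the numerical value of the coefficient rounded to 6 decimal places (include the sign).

+0.408248  (= +√(1/6))

j₁+j₂−J=2  J+j₁−j₂=4  J−j₁+j₂=2  j₁+j₂+J+1=9
(j₁±m₁, j₂±m₂, J±M) = (6,0,0,4,4,2)
P² = 1536
sum k=0..0:
  [0] +1/96 = 1/96
S = 1/96
C² = P²·S² = 1/6 ; C = +0.408248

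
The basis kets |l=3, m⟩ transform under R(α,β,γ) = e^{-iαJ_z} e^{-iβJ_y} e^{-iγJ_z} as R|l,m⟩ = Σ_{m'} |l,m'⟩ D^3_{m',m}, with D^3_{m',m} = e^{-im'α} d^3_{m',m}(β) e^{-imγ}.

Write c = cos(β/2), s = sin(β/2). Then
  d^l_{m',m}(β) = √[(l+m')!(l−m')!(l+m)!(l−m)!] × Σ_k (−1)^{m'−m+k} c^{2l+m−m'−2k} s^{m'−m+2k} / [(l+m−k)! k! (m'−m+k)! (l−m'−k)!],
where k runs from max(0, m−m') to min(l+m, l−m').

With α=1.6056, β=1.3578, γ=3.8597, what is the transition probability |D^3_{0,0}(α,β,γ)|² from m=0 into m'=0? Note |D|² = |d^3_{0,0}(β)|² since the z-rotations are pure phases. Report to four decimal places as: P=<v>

D^3_{0,0}(1.6056,1.3578,3.8597) = e^{-i·0·1.6056}·d^3_{0,0}(1.3578)·e^{-i·0·3.8597}. Compute d first:
Half-angle: c=0.778264, s=0.627937. N=√(6·6·6·6)=36.000000
Admissible k: 0..3 (factorial args all ≥0)
  k=0: (−1)^0·36.0000/(36)·0.7783^6·0.6279^0 = +0.222209
  k=1: (−1)^1·36.0000/(4)·0.7783^4·0.6279^2 = -1.301915
  k=2: (−1)^2·36.0000/(4)·0.7783^2·0.6279^4 = +0.847542
  k=3: (−1)^3·36.0000/(36)·0.7783^0·0.6279^6 = -0.061305
d^3_{0,0}(1.3578) = +0.222209 -1.301915 +0.847542 -0.061305 = -0.293469
|D^3_{0,0}|² = |d^3_{0,0}(β)|² = (-0.293469)² = 0.086124 (the z-rotation phases have unit modulus)

P=0.0861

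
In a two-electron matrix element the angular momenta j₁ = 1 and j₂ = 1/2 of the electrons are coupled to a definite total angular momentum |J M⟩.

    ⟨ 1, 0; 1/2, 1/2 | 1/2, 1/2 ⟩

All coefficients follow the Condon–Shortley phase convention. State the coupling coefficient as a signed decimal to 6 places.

-0.577350

√[2·1!1!0!/3! · 1!1!1!0!1!0!] = √(1/3)
  +(−1)^1/∏(1,0,0,0,1,0)! = -1  (running -1)
⟨..|..⟩ = √(1/3)·(-1) = -0.577350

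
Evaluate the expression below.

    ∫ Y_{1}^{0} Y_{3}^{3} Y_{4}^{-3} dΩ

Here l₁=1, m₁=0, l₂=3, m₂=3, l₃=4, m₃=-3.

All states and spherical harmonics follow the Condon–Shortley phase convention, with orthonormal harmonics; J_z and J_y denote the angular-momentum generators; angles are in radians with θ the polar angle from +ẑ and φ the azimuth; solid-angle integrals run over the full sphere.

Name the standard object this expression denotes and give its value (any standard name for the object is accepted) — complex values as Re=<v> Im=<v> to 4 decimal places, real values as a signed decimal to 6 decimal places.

This is a Gaunt coefficient — the integral of a triple product of spherical harmonics over the sphere.
m-sum 0 ✓  L=8 even ✓  2≤4≤4 ✓
Π(2lᵢ+1) = 3×7×9 = 189
triangle coeff Δ(1,3,4) = 1/252
Σ_t [0,0]: t=0:+1/36 = 1/36
(3j)²=4/63 [(1 3 4; 0 0 0)], sign=+1
Σ_t [0,0]: t=0:+1/720 = 1/720
(3j)²=1/36 [(1 3 4; 0 3 -3)], sign=-1
⇒ 4πI² = 1/3
I = (-1)√(1/3/(4π)) = -0.16286750

Gaunt coefficient, -0.162868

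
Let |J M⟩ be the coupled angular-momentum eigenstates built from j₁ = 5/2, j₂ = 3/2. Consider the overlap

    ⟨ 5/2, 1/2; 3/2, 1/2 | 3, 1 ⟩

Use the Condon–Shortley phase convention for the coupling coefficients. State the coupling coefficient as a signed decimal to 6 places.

-0.129099

triangle: 1!·4!·2!/8! = 48/40320
(j±m)!: 3!·2!·2!·1!·4!·2! = 1152
prefactor² = (2J+1)·Δ·N² = 48/5
  k=0: +1/(0!·1!·2!·2!·2!·0!) = 1/8
  k=1: −1/(1!·0!·1!·1!·3!·1!) = -1/6
Σ = -1/24  ⇒  CG² = 48/5·(-1/24)² = 1/60
CG = −√(1/60) = -0.129099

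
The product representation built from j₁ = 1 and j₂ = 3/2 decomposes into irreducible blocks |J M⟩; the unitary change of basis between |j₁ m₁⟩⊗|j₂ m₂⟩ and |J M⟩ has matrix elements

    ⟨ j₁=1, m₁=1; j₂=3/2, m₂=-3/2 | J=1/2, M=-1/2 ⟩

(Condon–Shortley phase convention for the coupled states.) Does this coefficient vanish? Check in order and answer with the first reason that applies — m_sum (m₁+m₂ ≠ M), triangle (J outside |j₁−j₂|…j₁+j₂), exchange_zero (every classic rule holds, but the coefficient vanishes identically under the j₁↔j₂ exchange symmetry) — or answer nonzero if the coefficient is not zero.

m-sum: m₁+m₂ = 1+(-3/2) = -1/2, M = -1/2  ✓
triangle: |j₁−j₂| = 1/2 ≤ J = 1/2 ≤ j₁+j₂ = 5/2  ✓
exchange: j₁≠j₂ or m₁≠m₂ — the exchange symmetry imposes no constraint here
value check: CG = +√(1/2) = +0.707107 ≠ 0

nonzero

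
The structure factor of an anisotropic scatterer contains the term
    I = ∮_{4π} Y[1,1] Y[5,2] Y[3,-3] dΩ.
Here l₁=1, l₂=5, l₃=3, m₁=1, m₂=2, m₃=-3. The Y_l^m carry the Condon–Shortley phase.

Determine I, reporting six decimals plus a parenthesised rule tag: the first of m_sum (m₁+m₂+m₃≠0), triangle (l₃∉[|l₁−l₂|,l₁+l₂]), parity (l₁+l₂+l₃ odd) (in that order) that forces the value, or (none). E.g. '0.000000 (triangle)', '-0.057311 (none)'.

0.000000 (triangle)

l₃=3 ∉ [4,6] — triangle fails ⇒ I = 0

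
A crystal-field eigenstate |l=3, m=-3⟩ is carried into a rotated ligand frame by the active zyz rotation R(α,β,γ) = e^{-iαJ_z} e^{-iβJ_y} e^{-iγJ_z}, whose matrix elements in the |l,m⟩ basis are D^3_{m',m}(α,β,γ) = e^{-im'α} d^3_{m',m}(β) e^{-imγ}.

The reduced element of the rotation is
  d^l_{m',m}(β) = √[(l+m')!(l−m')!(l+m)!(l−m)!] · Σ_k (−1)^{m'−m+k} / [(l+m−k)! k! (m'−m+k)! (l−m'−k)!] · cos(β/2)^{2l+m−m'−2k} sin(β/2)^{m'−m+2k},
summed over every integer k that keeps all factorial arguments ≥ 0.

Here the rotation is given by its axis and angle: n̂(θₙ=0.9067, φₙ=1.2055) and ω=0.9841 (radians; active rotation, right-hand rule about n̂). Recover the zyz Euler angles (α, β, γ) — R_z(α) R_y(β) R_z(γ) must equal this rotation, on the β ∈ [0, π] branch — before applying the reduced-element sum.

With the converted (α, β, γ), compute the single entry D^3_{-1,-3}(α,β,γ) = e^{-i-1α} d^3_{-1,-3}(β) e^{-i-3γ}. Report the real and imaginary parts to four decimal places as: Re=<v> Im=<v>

Axis–angle → zyz. n̂ = (sinθₙcosφₙ, sinθₙsinφₙ, cosθₙ) = (+0.281306, +0.735515, +0.616348), ω = 0.9841.
R = I cosω + sinω [n̂]ₓ + (1−cosω) n̂n̂ᵀ gives
  R = [+0.588937, -0.420919, +0.689914; +0.605638, +0.795100, -0.031903; -0.535122, +0.436627, +0.723188]
β = atan2(√(R₁₃²+R₂₃²), R₃₃) = 0.762389; α = atan2(R₂₃, R₁₃) mod 2π = 6.236977; γ = atan2(R₃₂, −R₃₁) mod 2π = 0.684384
D^3_{-1,-3}(6.2370,0.7624,0.6844) = e^{-i·-1·6.2370}·d^3_{-1,-3}(0.7624)·e^{-i·-3·0.6844}. Compute d first:
Half-angle: c=0.928221, s=0.372029. N=√(2·24·1·720)=185.903201
The bounds max(0,m−m')=0 and min(l+m,l−m')=0 give 1 term
  k=0: (−1)^2·185.9032/(48)·0.9282^4·0.3720^2 = +0.397929
d^3_{-1,-3}(0.7624) = +0.397929
Phases: e^{-i·(-1)·6.2370}=+0.998933-0.046192i, e^{-i·(-3)·0.6844}=-0.463868+0.885904i ⇒ D=-0.168105+0.360677i

Re=-0.1681 Im=0.3607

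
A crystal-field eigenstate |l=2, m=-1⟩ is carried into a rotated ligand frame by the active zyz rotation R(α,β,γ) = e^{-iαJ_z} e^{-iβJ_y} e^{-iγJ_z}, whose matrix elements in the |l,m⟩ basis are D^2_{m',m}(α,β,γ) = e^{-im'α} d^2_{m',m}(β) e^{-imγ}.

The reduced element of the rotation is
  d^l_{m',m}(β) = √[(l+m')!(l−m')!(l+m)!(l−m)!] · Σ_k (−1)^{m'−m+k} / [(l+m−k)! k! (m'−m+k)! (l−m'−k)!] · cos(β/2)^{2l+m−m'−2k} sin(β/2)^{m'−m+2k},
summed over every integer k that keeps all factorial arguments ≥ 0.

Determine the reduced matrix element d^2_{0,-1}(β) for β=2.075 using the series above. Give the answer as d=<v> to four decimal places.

d^2_{0,-1}(β=2.0750) via the finite sum:
With c≡cos(β/2)=0.508375 and s≡sin(β/2)=0.861136, N=[2·2·1·6]^{1/2}=4.898979
k: max(0,(-1)−(0))=0 … min(2+(-1),2−(0))=1
  k=0: (−1)^1·4.8990/(2)·0.5084^3·0.8611^1 = -0.277140
  k=1: (−1)^2·4.8990/(2)·0.5084^1·0.8611^3 = +0.795197
d^2_{0,-1}(2.0750) = -0.277140 +0.795197 = +0.518057

d=0.5181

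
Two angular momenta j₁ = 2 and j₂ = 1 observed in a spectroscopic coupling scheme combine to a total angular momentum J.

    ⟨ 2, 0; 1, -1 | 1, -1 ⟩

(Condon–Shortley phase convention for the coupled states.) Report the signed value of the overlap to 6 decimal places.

triangle: 2!*2!*0!/5! = 4/120
(j±m)!: 2!*2!*0!*2!*0!*2! = 16
prefactor² = (2J+1)*Δ*N² = 8/5
  k=0: +1/(0!*2!*2!*0!*0!*0!) = 1/4
Σ = 1/4  ⇒  CG² = 8/5*(1/4)² = 1/10
CG = +√(1/10) = +0.316228

+√(1/10) = +0.316228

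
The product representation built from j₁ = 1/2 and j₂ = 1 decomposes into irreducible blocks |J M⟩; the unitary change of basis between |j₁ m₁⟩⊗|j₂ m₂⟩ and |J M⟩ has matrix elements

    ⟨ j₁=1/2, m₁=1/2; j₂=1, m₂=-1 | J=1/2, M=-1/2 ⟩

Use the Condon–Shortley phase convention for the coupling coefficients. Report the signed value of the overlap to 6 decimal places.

+0.816497  (= +√(2/3))

j₁+j₂−J=1  J+j₁−j₂=0  J−j₁+j₂=1  j₁+j₂+J+1=3
(j₁±m₁, j₂±m₂, J±M) = (1,0,0,2,0,1)
P² = 2/3
sum k=0..0:
  [0] +1/1 = 1
S = 1
C² = P²·S² = 2/3 ; C = +0.816497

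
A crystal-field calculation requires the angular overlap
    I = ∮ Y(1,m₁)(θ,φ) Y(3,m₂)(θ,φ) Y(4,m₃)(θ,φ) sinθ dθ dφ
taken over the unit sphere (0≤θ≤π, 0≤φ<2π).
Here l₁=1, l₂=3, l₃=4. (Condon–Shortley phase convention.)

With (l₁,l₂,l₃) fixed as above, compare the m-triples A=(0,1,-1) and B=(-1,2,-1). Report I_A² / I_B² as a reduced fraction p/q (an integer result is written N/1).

l's match ⇒ only the (l;m) 3-j factors differ between A and B.
A: triangle coeff Δ(1,3,4) = 1/252; Σ_t [0,0]: t=0:+1/48 = 1/48; (3j)²=5/84 [(1 3 4; 0 1 -1)], sign=-1
B: triangle coeff Δ(1,3,4) = 1/252; Σ_t [0,0]: t=0:+1/240 = 1/240; (3j)²=1/84 [(1 3 4; -1 2 -1)], sign=-1
I_A²/I_B² = (5/84)/(1/84) = 5/1

5/1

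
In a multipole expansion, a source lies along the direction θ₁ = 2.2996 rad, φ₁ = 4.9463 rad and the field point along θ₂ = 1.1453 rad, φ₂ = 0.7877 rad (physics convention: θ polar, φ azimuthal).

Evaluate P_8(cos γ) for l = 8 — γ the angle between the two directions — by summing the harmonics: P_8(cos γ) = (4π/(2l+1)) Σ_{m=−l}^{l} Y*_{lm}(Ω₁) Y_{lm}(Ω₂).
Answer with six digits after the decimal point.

0.279072

Term-by-term m-sum for l=8 (normalisation 4π/17 = 0.739198):
  m=-8: (-0.014629+0.047210i) × (+0.244123-0.004496i) = -0.003359+0.011591i  (running Σ = -0.003359+0.011591i)
  m=-7: (+0.176109+0.011743i) × (+0.317970+0.307885i) = +0.052382+0.057955i  (running Σ = +0.049023+0.069546i)
  m=-6: (-0.061069-0.361547i) × (+0.004618+0.334344i) = +0.120599-0.022088i  (running Σ = +0.169622+0.047458i)
  m=-5: (-0.420669+0.178472i) × (+0.065337-0.066859i) = -0.015553+0.039786i  (running Σ = +0.154069+0.087245i)
  m=-4: (+0.140142+0.190143i) × (+0.359244-0.003308i) = +0.050974+0.067844i  (running Σ = +0.205043+0.155089i)
  m=-3: (-0.134024+0.158560i) × (+0.057756+0.056964i) = -0.016773+0.001523i  (running Σ = +0.188270+0.156612i)
  m=-2: (+0.323199+0.163289i) × (-0.001452-0.315386i) = +0.051030-0.102169i  (running Σ = +0.239300+0.054443i)
  m=-1: (-0.010903+0.045759i) × (+0.103777-0.104256i) = +0.003639+0.005885i  (running Σ = +0.242939+0.060328i)
  m=0: (+0.366940-0.000000i) × (-0.295265+0.000000i) = -0.108345+0.000000i  (running Σ = +0.134595+0.060328i)
  m=1: (+0.010903+0.045759i) × (-0.103777-0.104256i) = +0.003639-0.005885i  (running Σ = +0.138234+0.054443i)
  m=2: (+0.323199-0.163289i) × (-0.001452+0.315386i) = +0.051030+0.102169i  (running Σ = +0.189264+0.156612i)
  m=3: (+0.134024+0.158560i) × (-0.057756+0.056964i) = -0.016773-0.001523i  (running Σ = +0.172491+0.155089i)
  m=4: (+0.140142-0.190143i) × (+0.359244+0.003308i) = +0.050974-0.067844i  (running Σ = +0.223465+0.087245i)
  m=5: (+0.420669+0.178472i) × (-0.065337-0.066859i) = -0.015553-0.039786i  (running Σ = +0.207912+0.047458i)
  m=6: (-0.061069+0.361547i) × (+0.004618-0.334344i) = +0.120599+0.022088i  (running Σ = +0.328511+0.069546i)
  m=7: (-0.176109+0.011743i) × (-0.317970+0.307885i) = +0.052382-0.057955i  (running Σ = +0.380893+0.011591i)
  m=8: (-0.014629-0.047210i) × (+0.244123+0.004496i) = -0.003359-0.011591i  (running Σ = +0.377534+0.000000i)
Total Σ_m = +0.377534+0.000000i. Multiply by 0.739198: +0.279072+0.000000i. P_8(cos γ) = 0.279072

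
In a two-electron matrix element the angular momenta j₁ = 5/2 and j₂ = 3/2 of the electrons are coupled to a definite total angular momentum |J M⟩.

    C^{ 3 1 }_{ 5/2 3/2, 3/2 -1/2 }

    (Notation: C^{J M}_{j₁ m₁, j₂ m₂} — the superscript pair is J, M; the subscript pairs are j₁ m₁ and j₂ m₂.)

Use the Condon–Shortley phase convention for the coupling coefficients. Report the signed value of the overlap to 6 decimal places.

triangle: 1!*4!*2!/8! = 48/40320
(j±m)!: 4!*1!*1!*2!*4!*2! = 2304
prefactor² = (2J+1)*Δ*N² = 96/5
  k=0: +1/(0!*1!*1!*1!*3!*1!) = 1/6
  k=1: −1/(1!*0!*0!*0!*4!*2!) = -1/48
Σ = 7/48  ⇒  CG² = 96/5*(7/48)² = 49/120
CG = +√(49/120) = +0.639010

+√(49/120) ≈ +0.639010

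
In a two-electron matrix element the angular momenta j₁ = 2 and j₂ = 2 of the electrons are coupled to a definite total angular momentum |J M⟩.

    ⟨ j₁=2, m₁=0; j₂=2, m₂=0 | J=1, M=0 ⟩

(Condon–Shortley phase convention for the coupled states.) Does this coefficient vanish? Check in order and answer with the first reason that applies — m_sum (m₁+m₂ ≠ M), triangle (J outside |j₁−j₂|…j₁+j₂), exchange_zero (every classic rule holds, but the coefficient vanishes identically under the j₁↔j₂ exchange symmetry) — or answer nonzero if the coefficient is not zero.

m-sum: m₁+m₂ = 0+0 = 0, M = 0  ✓
triangle: |j₁−j₂| = 0 ≤ J = 1 ≤ j₁+j₂ = 4  ✓
exchange: j₁=j₂ and m₁=m₂, and (−1)^(j₁+j₂−J) = (−1)^3 = −1 forces ⟨j₁m₁;j₂m₂|JM⟩ = −⟨j₂m₂;j₁m₁|JM⟩ = −⟨j₁m₁;j₂m₂|JM⟩ ⇒ the coefficient vanishes identically
Racah sum check: Σ_k collapses to 0 ⇒ CG = 0

exchange_zero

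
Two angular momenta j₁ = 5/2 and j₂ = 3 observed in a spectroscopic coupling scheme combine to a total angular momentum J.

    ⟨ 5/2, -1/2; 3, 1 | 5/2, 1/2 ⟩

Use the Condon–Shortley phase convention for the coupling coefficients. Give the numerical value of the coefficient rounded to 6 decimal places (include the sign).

+0.478091  (= +√(8/35))

triangle: 3!×2!×3!/9! = 72/362880
(j±m)!: 2!×3!×4!×2!×3!×2! = 6912
prefactor² = (2J+1)×Δ×N² = 288/35
  k=1: −1/(1!×2!×2!×3!×0!×0!) = -1/24
  k=2: +1/(2!×1!×1!×2!×1!×1!) = 1/4
  k=3: −1/(3!×0!×0!×1!×2!×2!) = -1/24
Σ = 1/6  ⇒  CG² = 288/35×(1/6)² = 8/35
CG = +√(8/35) = +0.478091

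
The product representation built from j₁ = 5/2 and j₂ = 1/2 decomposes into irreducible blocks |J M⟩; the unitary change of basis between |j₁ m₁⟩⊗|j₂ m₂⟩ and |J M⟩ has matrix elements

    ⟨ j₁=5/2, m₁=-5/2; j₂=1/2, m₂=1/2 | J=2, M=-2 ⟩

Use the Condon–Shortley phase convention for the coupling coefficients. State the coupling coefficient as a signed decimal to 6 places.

j₁+j₂−J=1  J+j₁−j₂=4  J−j₁+j₂=0  j₁+j₂+J+1=6
(j₁±m₁, j₂±m₂, J±M) = (0,5,1,0,0,4)
P² = 480
sum k=1..1:
  [1] −1/24 = -1/24
S = -1/24
C² = P²·S² = 5/6 ; C = -0.912871

-0.912871  (= −√(5/6))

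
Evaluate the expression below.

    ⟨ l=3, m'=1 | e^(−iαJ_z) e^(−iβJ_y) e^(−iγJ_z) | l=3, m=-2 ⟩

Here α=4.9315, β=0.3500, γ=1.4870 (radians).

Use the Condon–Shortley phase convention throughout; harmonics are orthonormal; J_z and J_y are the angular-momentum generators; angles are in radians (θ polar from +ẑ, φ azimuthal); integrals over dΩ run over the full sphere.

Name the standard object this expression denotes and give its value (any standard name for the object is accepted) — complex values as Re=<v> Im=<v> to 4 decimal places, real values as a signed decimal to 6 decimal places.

This is a Wigner D-matrix element — the rotation-matrix element ⟨l m'| R(α,β,γ) |l m⟩ in the angular-momentum basis.
First d^3_{1,-2}(β=0.3500), then the phase factors e^{-i(1)α} and e^{-i(-2)γ}:
Half-angle: c=0.984727, s=0.174108. N=√(24·2·1·120)=75.894664
The bounds max(0,m−m')=0 and min(l+m,l−m')=1 give 2 terms
  k=0: (−1)^3·75.8947/(12)·0.9847^3·0.1741^3 = -0.031874
  k=1: (−1)^4·75.8947/(24)·0.9847^1·0.1741^5 = +0.000498
d^3_{1,-2}(0.3500) = -0.031874 +0.000498 = -0.031376
D = (+0.217362+0.976091i)·(-0.031376)·(-0.985989+0.166809i) = +0.011833+0.029059i

Wigner D-matrix element, Re=0.0118 Im=0.0291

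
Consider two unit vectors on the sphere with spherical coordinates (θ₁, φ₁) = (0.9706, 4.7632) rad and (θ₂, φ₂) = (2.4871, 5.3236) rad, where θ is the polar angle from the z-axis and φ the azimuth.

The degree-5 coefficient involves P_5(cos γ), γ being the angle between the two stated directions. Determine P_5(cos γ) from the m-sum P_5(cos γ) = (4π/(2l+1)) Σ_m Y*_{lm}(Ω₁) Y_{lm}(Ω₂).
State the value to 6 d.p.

Summing Y*_{l m}(θ₁,φ₁)·Y_{l m}(θ₂,φ₂) over m ∈ [−5, 5]; prefactor 4π/(2·5+1) = 1.142397:
  m=-5: Y*=0.04464 - 0.17192j  Y=0.00332 - 0.03866j  product -0.00650 - 0.00230j
  m=-4: Y*=0.37653 + 0.07760j  Y=0.12264 + 0.10262j  product 0.03822 + 0.04816j
  m=-3: Y*=-0.05523 + 0.35953j  Y=-0.35155 + 0.09459j  product -0.01459 - 0.13162j
  m=-2: Y*=0.02788 + 0.00284j  Y=0.15109 - 0.41600j  product 0.00539 - 0.01117j
  m=-1: Y*=-0.01784 + 0.35081j  Y=0.05680 + 0.08105j  product -0.02945 + 0.01848j
  m=+0: Y*=-0.06072 + 0.00000j  Y=0.38048 + 0.00000j  product -0.02310 + 0.00000j
  m=+1: Y*=0.01784 + 0.35081j  Y=-0.05680 + 0.08105j  product -0.02945 - 0.01848j
  m=+2: Y*=0.02788 - 0.00284j  Y=0.15109 + 0.41600j  product 0.00539 + 0.01117j
  m=+3: Y*=0.05523 + 0.35953j  Y=0.35155 + 0.09459j  product -0.01459 + 0.13162j
  m=+4: Y*=0.37653 - 0.07760j  Y=0.12264 - 0.10262j  product 0.03822 - 0.04816j
  m=+5: Y*=-0.04464 - 0.17192j  Y=-0.00332 - 0.03866j  product -0.00650 + 0.00230j
Total Σ_m = -0.03696 - 0.00000j. Multiply by 1.142397: -0.04222 - 0.00000j. P_5(cos γ) = -0.042219

-0.042219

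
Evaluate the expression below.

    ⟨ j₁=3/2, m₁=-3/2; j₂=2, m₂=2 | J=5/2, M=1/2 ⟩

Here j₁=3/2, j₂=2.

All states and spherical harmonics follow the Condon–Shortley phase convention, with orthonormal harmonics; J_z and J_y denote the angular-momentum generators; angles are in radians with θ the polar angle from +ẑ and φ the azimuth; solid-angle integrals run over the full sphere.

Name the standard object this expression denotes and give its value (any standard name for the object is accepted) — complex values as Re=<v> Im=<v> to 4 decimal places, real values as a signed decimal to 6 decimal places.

This is a Clebsch–Gordan (vector-coupling) coefficient.
j₁+j₂−J=1  J+j₁−j₂=2  J−j₁+j₂=3  j₁+j₂+J+1=7
(j₁±m₁, j₂±m₂, J±M) = (0,3,4,0,3,2)
P² = 864/35
sum k=1..1:
  [1] −1/12 = -1/12
S = -1/12
C² = P²·S² = 6/35 ; C = -0.414039

Clebsch–Gordan coefficient, −√(6/35) ≈ -0.414039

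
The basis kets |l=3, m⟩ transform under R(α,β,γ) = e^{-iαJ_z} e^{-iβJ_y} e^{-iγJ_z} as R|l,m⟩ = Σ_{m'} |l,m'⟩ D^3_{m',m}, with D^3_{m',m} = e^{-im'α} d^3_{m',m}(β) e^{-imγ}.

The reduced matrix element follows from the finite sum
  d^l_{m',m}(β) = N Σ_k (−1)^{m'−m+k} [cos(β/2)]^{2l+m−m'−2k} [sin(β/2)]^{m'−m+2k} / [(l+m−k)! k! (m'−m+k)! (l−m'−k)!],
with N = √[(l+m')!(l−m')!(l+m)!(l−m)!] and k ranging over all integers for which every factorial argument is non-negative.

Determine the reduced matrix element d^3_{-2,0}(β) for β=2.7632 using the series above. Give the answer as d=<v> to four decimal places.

d^3_{-2,0}(β=2.7632) via the finite sum:
With c≡cos(β/2)=0.188070 and s≡sin(β/2)=0.982156, N=[1·120·6·6]^{1/2}=65.726707
The bounds max(0,m−m')=2 and min(l+m,l−m')=3 give 2 terms
  k=2: (−1)^0·65.7267/(12)·0.1881^4·0.9822^2 = +0.006610
  k=3: (−1)^1·65.7267/(12)·0.1881^2·0.9822^4 = -0.180268
d^3_{-2,0}(2.7632) = +0.006610 -0.180268 = -0.173658

d=-0.1737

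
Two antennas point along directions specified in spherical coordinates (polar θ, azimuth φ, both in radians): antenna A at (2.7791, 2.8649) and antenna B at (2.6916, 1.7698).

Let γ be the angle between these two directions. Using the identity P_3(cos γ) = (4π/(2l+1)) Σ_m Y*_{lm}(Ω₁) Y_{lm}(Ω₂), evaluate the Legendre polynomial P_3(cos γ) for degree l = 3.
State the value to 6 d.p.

0.531080

Summing Y*_{l m}(θ₁,φ₁)·Y_{l m}(θ₂,φ₂) over m ∈ [−3, 3]; prefactor 4π/(2·3+1) = 1.795196:
  m=-3: Y*=-0.01255 + 0.01373j  Y=0.01930 + 0.02839j  product -0.00063 - 0.00009j
  m=-2: Y*=-0.10223 + 0.06315j  Y=0.16049 - 0.06748j  product -0.01214 + 0.01703j
  m=-1: Y*=-0.37166 + 0.10554j  Y=-0.08487 - 0.42084j  product 0.07596 + 0.14745j
  m=+0: Y*=-0.47847 + 0.00000j  Y=-0.35419 + 0.00000j  product 0.16947 + 0.00000j
  m=+1: Y*=0.37166 + 0.10554j  Y=0.08487 - 0.42084j  product 0.07596 - 0.14745j
  m=+2: Y*=-0.10223 - 0.06315j  Y=0.16049 + 0.06748j  product -0.01214 - 0.01703j
  m=+3: Y*=0.01255 + 0.01373j  Y=-0.01930 + 0.02839j  product -0.00063 + 0.00009j
Total Σ_m = 0.29583 + 0.00000j. Multiply by 1.795196: 0.53108 + 0.00000j. P_3(cos γ) = 0.531080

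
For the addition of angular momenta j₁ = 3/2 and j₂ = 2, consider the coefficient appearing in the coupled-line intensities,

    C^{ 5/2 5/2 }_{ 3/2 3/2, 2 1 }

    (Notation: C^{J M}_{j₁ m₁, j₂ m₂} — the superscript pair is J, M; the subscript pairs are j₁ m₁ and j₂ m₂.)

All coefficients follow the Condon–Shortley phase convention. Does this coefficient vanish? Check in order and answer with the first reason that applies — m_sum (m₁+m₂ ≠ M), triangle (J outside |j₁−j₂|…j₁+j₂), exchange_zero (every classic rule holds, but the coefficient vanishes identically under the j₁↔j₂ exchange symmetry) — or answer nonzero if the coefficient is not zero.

m-sum: m₁+m₂ = 3/2+1 = 5/2, M = 5/2  ✓
triangle: |j₁−j₂| = 1/2 ≤ J = 5/2 ≤ j₁+j₂ = 7/2  ✓
exchange: j₁≠j₂ or m₁≠m₂ — the exchange symmetry imposes no constraint here
value check: CG = +√(3/7) = +0.654654 ≠ 0

nonzero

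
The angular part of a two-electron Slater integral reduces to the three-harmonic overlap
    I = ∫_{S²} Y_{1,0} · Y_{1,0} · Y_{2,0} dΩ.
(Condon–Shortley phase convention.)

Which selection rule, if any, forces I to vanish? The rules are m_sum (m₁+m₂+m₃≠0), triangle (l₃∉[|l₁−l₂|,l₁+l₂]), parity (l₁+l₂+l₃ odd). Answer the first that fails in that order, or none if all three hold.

none

Σmᵢ = 0  ✓
l₃∈[|l₁−l₂|,l₁+l₂]=[0,2], have l₃=2  ✓
Σlᵢ = 4 ⇒ even  ✓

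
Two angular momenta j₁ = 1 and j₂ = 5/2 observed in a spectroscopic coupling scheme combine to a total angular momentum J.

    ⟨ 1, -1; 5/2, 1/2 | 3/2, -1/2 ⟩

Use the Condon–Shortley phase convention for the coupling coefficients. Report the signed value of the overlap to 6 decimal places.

triangle: 2!×0!×3!/6! = 12/720
(j±m)!: 0!×2!×3!×2!×1!×2! = 48
prefactor² = (2J+1)×Δ×N² = 16/5
  k=2: +1/(2!×0!×0!×1!×0!×2!) = 1/4
Σ = 1/4  ⇒  CG² = 16/5×(1/4)² = 1/5
CG = +√(1/5) = +0.447214

+0.447214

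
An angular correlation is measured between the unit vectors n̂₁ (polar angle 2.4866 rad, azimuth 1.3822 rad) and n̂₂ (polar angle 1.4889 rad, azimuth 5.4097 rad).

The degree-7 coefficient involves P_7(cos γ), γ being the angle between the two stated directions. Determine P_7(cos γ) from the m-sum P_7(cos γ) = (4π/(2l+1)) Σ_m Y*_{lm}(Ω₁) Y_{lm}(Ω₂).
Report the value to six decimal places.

-0.107967

Summing Y*_{l m}(θ₁,φ₁)·Y_{l m}(θ₂,φ₂) over m ∈ [−7, 7]; prefactor 4π/(2·7+1) = 0.837758:
  m=-7: Y*=-0.01508 - 0.00386j  Y=0.48148 - 0.08205j  product -0.00758 - 0.00062j
  m=-6: Y*=0.03224 - 0.06862j  Y=0.07564 - 0.12954j  product -0.00645 - 0.00937j
  m=-5: Y*=0.17874 + 0.12972j  Y=0.11140 + 0.31002j  product -0.02031 + 0.06986j
  m=-4: Y*=-0.30225 + 0.28406j  Y=0.16194 + 0.05955j  product -0.06586 + 0.02800j
  m=-3: Y*=-0.24204 - 0.38114j  Y=-0.24361 + 0.13985j  product 0.11227 + 0.05900j
  m=-2: Y*=0.10196 - 0.04039j  Y=-0.03180 + 0.17862j  product 0.00397 + 0.01950j
  m=-1: Y*=-0.06688 - 0.35042j  Y=-0.16837 - 0.20099j  product -0.05917 + 0.07244j
  m=+0: Y*=0.23182 + 0.00000j  Y=-0.18391 + 0.00000j  product -0.04263 + 0.00000j
  m=+1: Y*=0.06688 - 0.35042j  Y=0.16837 - 0.20099j  product -0.05917 - 0.07244j
  m=+2: Y*=0.10196 + 0.04039j  Y=-0.03180 - 0.17862j  product 0.00397 - 0.01950j
  m=+3: Y*=0.24204 - 0.38114j  Y=0.24361 + 0.13985j  product 0.11227 - 0.05900j
  m=+4: Y*=-0.30225 - 0.28406j  Y=0.16194 - 0.05955j  product -0.06586 - 0.02800j
  m=+5: Y*=-0.17874 + 0.12972j  Y=-0.11140 + 0.31002j  product -0.02031 - 0.06986j
  m=+6: Y*=0.03224 + 0.06862j  Y=0.07564 + 0.12954j  product -0.00645 + 0.00937j
  m=+7: Y*=0.01508 - 0.00386j  Y=-0.48148 - 0.08205j  product -0.00758 + 0.00062j
Σ over m = -0.12888 - 0.00000j; ×(4π/15) → -0.10797 - 0.00000j. Real part: -0.107967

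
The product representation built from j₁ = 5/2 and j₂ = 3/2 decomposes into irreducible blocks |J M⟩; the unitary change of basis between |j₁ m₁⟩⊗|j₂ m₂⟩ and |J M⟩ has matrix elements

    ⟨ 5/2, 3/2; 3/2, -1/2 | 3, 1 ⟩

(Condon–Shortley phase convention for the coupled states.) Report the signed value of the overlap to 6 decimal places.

j₁+j₂−J=1  J+j₁−j₂=4  J−j₁+j₂=2  j₁+j₂+J+1=8
(j₁±m₁, j₂±m₂, J±M) = (4,1,1,2,4,2)
P² = 96/5
sum k=0..1:
  [0] +1/6 = 1/6
  [1] −1/48 = -1/48
S = 7/48
C² = P²·S² = 49/120 ; C = +0.639010

+√(49/120) = +0.639010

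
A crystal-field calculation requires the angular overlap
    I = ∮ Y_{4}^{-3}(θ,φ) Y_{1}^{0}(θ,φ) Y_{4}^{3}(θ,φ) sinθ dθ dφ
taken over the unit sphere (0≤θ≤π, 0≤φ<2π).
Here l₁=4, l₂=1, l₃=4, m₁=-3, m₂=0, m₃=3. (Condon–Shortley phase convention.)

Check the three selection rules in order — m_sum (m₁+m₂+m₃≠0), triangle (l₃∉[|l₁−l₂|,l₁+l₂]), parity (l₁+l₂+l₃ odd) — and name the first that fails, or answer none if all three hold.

parity

m₁+m₂+m₃ = -3 + 0 + 3 = 0  ✓
triangle: |4−1|=3 ≤ l₃=4 ≤ 4+1=5  ✓
parity: l₁+l₂+l₃ = 9 is odd  ✗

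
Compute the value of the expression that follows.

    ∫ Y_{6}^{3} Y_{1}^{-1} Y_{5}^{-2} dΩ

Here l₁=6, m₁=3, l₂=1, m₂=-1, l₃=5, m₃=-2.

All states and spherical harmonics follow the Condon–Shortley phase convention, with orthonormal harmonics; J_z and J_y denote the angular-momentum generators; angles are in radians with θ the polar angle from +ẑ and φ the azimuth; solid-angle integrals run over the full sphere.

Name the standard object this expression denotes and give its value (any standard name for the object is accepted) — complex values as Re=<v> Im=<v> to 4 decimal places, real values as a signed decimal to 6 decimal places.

Gaunt coefficient, -0.245154

This is a Gaunt coefficient — the integral of a triple product of spherical harmonics over the sphere.
Checks pass: Σm=0; 12 even; l₃=5∈[5,7].
(2·6+1)(2·1+1)(2·5+1) = 429
Δ: 2! 10! 0! / 13! → 1/858
sum: t=1:−1/14400 = -1/14400
3j²(6 1 5; 0 0 0) = Δ·Π!·Σ² = 6/143  (sign +1)
sum: t=0:+1/60480 = 1/60480
3j²(6 1 5; 3 -1 -2) = Δ·Π!·Σ² = 6/143  (sign -1)
combine: 4πI² = 429·6/143·6/143 = 108/143
take √, sign -1: I = -0.24515397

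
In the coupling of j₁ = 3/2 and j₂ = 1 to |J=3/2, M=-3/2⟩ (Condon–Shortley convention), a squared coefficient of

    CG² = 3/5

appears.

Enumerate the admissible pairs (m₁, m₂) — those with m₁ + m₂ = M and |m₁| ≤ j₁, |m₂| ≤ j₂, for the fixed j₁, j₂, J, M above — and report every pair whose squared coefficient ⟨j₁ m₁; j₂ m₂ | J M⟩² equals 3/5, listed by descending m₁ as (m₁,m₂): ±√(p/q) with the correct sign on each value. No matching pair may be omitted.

Admissible pairs with m₁+m₂ = M = -3/2: (-3/2,0), (-1/2,-1)
  (m₁,m₂)=(-1/2,-1): CG² = 2/5, CG = +√(2/5)
  (m₁,m₂)=(-3/2,0): CG² = 3/5, CG = −√(3/5)   ← matches the target
Pairs with CG² = 3/5: (-3/2,0): −√(3/5)

(-3/2,0): −√(3/5)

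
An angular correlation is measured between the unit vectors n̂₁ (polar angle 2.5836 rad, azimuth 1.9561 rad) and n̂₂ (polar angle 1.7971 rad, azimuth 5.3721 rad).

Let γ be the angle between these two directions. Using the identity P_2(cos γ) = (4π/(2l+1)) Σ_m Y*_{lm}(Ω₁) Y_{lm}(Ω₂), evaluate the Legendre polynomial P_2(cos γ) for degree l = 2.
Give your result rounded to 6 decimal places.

-0.359238

Addition theorem: P_2(cos γ) = (4π/5) Σ_m Y*_{lm}(Ω₁) Y_{lm}(Ω₂), m = −2…2:
  m=-2: (-0.077699, -0.075434) × (-0.091243, 0.355298) = (0.033891, -0.020724)  (running Σ = (0.033891, -0.020724))
  m=-1: (0.130419, -0.321566) × (-0.103531, -0.133477) = (-0.056424, 0.015884)  (running Σ = (-0.022533, -0.004840))
  m=0: (0.365520, -0.000000) × (-0.267756, 0.000000) = (-0.097870, 0.000000)  (running Σ = (-0.120403, -0.004840))
  m=1: (-0.130419, -0.321566) × (0.103531, -0.133477) = (-0.056424, -0.015884)  (running Σ = (-0.176827, -0.020724))
  m=2: (-0.077699, 0.075434) × (-0.091243, -0.355298) = (0.033891, 0.020724)  (running Σ = (-0.142936, 0.000000))
Accumulated sum (-0.142936, 0.000000); after 4π/(2l+1) scaling, (-0.359238, 0.000000) ⇒ P_2 = -0.359238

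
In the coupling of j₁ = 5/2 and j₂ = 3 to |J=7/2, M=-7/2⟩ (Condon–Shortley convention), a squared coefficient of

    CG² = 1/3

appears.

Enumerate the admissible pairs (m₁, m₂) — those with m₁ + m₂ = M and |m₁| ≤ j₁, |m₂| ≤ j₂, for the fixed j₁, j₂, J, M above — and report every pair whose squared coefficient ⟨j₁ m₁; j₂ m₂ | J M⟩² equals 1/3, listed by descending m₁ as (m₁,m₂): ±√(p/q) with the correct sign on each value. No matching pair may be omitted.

Admissible pairs with m₁+m₂ = M = -7/2: (-5/2,-1), (-3/2,-2), (-1/2,-3)
  (m₁,m₂)=(-1/2,-3): CG² = 1/3, CG = +√(1/3)   ← matches the target
  (m₁,m₂)=(-3/2,-2): CG² = 4/9, CG = −√(4/9)
  (m₁,m₂)=(-5/2,-1): CG² = 2/9, CG = +√(2/9)
Pairs with CG² = 1/3: (-1/2,-3): +√(1/3)

(-1/2,-3): +√(1/3)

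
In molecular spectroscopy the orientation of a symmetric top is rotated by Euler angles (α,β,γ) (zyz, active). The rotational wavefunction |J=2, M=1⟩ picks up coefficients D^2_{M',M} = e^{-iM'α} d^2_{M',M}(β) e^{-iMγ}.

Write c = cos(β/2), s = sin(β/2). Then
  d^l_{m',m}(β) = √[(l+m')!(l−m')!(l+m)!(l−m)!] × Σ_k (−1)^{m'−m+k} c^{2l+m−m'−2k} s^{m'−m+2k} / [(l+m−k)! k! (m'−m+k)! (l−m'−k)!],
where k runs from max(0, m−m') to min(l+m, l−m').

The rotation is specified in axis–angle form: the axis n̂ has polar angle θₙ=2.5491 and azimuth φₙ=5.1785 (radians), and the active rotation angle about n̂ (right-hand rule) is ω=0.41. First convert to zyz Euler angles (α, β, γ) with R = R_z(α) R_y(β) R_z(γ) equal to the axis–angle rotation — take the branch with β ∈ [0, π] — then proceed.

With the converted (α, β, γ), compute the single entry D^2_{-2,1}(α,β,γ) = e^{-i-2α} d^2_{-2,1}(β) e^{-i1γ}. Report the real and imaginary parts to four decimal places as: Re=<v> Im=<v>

Axis–angle → zyz. n̂ = (sinθₙcosφₙ, sinθₙsinφₙ, cosθₙ) = (+0.250967, -0.498859, -0.829551), ω = 0.4100.
R = I cosω + sinω [n̂]ₓ + (1−cosω) n̂n̂ᵀ gives
  R = [+0.922341, +0.320291, -0.216104; -0.341043, +0.937746, -0.065740; +0.181595, +0.134336, +0.974155]
β = atan2(√(R₁₃²+R₂₃²), R₃₃) = 0.227849; α = atan2(R₂₃, R₁₃) mod 2π = 3.436903; γ = atan2(R₃₂, −R₃₁) mod 2π = 2.504681
D^2_{-2,1}(3.4369,0.2278,2.5047) = e^{-i·-2·3.4369}·d^2_{-2,1}(0.2278)·e^{-i·1·2.5047}. Compute d first:
With c≡cos(β/2)=0.993518 and s≡sin(β/2)=0.113678, N=[1·24·6·1]^{1/2}=12.000000
k∈{3} keeps every argument non-negative
  k=3: (−1)^0·12.0000/(6)·0.9935^1·0.1137^3 = +0.002919
d^2_{-2,1}(0.2278) = +0.002919
Phases: e^{-i·(-2)·3.4369}=+0.830595+0.556877i, e^{-i·(1)·2.5047}=-0.803936-0.594715i ⇒ D=-0.000982-0.002749i

Re=-0.0010 Im=-0.0027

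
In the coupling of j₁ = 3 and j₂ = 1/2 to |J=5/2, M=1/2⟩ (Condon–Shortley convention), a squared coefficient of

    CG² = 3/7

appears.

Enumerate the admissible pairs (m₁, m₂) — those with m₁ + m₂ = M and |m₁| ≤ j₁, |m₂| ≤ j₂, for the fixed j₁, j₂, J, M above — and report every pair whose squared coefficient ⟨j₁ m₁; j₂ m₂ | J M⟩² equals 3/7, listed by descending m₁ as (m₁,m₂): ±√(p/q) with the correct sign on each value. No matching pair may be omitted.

(0,1/2): −√(3/7)

Admissible pairs with m₁+m₂ = M = 1/2: (0,1/2), (1,-1/2)
  (m₁,m₂)=(1,-1/2): CG² = 4/7, CG = +√(4/7)
  (m₁,m₂)=(0,1/2): CG² = 3/7, CG = −√(3/7)   ← matches the target
Pairs with CG² = 3/7: (0,1/2): −√(3/7)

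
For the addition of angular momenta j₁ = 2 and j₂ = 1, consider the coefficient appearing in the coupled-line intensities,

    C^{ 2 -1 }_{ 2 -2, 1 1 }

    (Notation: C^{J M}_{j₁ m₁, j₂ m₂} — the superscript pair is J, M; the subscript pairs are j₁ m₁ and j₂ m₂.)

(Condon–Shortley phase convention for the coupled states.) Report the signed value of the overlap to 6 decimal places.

-0.577350  (= −√(1/3))

√[5·1!3!1!/6! · 0!4!2!0!1!3!] = √(12)
  +(−1)^1/∏(1,0,3,1,0,0)! = -1/6  (running -1/6)
⟨..|..⟩ = √(12)·(-1/6) = -0.577350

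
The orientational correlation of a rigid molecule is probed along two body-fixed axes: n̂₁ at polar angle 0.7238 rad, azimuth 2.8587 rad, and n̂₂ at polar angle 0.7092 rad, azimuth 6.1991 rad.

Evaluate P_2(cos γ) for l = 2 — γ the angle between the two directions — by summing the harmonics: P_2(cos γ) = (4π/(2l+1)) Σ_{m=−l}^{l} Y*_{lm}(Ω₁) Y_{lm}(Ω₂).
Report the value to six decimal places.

-0.468089

Expand P_2 via completeness: Σ_{m} conj(Y_{2,m}) at Ω₁ times Y_{2,m} at Ω₂ —
  term(m=-2) = 0.02559 - 0.01075j   from Y*(Ω₁)=0.14300 - 0.09081j, Y(Ω₂)=0.16151 + 0.02742j
  term(m=-1) = -0.14348 + 0.02891j   from Y*(Ω₁)=-0.36811 + 0.10701j, Y(Ω₂)=0.38045 + 0.03207j
  term(m=+0) = 0.04954 + 0.00000j   from Y*(Ω₁)=0.21583 + 0.00000j, Y(Ω₂)=0.22951 + 0.00000j
  term(m=+1) = -0.14348 - 0.02891j   from Y*(Ω₁)=0.36811 + 0.10701j, Y(Ω₂)=-0.38045 + 0.03207j
  term(m=+2) = 0.02559 + 0.01075j   from Y*(Ω₁)=0.14300 + 0.09081j, Y(Ω₂)=0.16151 - 0.02742j
Accumulated sum -0.18625 + 0.00000j; after 4π/(2l+1) scaling, -0.46809 + 0.00000j ⇒ P_2 = -0.468089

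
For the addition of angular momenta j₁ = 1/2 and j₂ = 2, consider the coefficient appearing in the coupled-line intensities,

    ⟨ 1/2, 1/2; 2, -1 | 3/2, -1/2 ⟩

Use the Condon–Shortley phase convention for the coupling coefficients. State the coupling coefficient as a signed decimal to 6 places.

+0.774597

√[4·1!0!3!/5! · 1!0!1!3!1!2!] = √(12/5)
  +(−1)^0/∏(0,1,0,1,0,2)! = 1/2  (running 1/2)
⟨..|..⟩ = √(12/5)·(1/2) = +0.774597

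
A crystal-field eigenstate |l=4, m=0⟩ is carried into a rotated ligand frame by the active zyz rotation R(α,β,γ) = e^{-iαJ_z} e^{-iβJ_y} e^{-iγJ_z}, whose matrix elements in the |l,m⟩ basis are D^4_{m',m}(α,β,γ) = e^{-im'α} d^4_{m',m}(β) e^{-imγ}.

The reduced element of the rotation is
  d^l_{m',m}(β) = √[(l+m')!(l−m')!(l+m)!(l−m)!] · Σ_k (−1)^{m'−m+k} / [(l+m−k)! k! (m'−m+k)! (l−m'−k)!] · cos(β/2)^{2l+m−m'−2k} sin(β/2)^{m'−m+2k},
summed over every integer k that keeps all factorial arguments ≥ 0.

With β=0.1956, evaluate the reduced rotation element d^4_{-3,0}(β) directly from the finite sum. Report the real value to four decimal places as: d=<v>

d=0.0107

d^4_{-3,0}(β=0.1956) via the finite sum:
Half-angle: c=0.995221, s=0.097644. N=√(1·5040·24·24)=1703.830978
The bounds max(0,m−m')=3 and min(l+m,l−m')=4 give 2 terms
  k=3: (−1)^0·1703.8310/(144)·0.9952^5·0.0976^3 = +0.010755
  k=4: (−1)^1·1703.8310/(144)·0.9952^3·0.0976^5 = -0.000104
d^4_{-3,0}(0.1956) = +0.010755 -0.000104 = +0.010651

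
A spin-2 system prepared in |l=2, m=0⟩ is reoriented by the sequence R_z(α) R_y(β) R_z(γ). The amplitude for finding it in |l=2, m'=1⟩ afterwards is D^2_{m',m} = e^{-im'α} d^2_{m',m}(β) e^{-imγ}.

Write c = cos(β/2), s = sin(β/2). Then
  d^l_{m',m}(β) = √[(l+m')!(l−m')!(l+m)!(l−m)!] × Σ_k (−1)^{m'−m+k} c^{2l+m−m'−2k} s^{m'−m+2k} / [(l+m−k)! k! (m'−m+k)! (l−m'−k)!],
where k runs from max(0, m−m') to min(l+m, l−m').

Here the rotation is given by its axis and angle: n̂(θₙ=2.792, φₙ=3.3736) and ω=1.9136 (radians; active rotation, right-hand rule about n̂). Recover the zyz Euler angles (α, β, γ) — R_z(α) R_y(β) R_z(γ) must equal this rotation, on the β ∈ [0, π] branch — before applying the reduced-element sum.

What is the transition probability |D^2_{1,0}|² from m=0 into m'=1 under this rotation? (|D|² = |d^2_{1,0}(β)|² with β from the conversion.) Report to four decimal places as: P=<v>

P=0.3082

Axis–angle → zyz. n̂ = (sinθₙcosφₙ, sinθₙsinφₙ, cosθₙ) = (-0.333338, -0.078755, -0.939512), ω = 1.9136.
R = I cosω + sinω [n̂]ₓ + (1−cosω) n̂n̂ᵀ gives
  R = [-0.187666, +0.919924, +0.344270; -0.849772, -0.327842, +0.412805; +0.492615, -0.215081, +0.843250]
β = atan2(√(R₁₃²+R₂₃²), R₃₃) = 0.567495; α = atan2(R₂₃, R₁₃) mod 2π = 0.875679; γ = atan2(R₃₂, −R₃₁) mod 2π = 3.553257
Split into d^2_{1,0}(β=0.5675) × two z-phases.
c=cos(0.567495/2)=0.960013, s=sin(0.567495/2)=0.279955; N=√[6·1·2·2]=4.898979
Admissible k: 0..1 (factorial args all ≥0)
  k=0: (−1)^1·4.8990/(2)·0.9600^3·0.2800^1 = -0.606731
  k=1: (−1)^2·4.8990/(2)·0.9600^1·0.2800^3 = +0.051596
d^2_{1,0}(0.5675) = -0.606731 +0.051596 = -0.555134
|D^2_{1,0}|² = |d^2_{1,0}(β)|² = (-0.555134)² = 0.308174 (the z-rotation phases have unit modulus)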